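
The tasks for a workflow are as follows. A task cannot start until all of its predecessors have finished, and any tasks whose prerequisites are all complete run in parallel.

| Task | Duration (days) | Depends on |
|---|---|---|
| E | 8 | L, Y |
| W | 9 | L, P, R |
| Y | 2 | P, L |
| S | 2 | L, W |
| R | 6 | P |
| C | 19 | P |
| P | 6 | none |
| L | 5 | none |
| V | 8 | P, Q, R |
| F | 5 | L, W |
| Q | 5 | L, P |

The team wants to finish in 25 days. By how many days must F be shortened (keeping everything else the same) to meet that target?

Current finish: 26 days; target: 25.
F is on every critical path, so each day cut from F cuts the finish by one (this holds down to a finish of 25).
Need 26 − 25 = 1 day off F → F becomes 4 days, finish becomes 25.

1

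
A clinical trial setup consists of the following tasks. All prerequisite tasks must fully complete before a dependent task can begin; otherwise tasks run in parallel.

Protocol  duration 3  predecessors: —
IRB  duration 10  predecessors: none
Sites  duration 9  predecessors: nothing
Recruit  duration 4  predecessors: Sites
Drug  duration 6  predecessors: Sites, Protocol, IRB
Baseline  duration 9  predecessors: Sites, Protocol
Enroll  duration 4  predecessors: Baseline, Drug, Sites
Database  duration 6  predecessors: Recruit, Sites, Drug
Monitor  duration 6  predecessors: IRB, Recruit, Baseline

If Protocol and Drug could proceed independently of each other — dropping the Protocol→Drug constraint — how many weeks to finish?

24

Before: longest chain Sites→Baseline→Monitor = 9+9+6 = 24, finish 24.
Dropping Protocol→Drug doesn't change Drug's earliest start (10); another predecessor still binds.
After: Sites→Baseline→Monitor = 9+9+6 = 24 → 24 weeks.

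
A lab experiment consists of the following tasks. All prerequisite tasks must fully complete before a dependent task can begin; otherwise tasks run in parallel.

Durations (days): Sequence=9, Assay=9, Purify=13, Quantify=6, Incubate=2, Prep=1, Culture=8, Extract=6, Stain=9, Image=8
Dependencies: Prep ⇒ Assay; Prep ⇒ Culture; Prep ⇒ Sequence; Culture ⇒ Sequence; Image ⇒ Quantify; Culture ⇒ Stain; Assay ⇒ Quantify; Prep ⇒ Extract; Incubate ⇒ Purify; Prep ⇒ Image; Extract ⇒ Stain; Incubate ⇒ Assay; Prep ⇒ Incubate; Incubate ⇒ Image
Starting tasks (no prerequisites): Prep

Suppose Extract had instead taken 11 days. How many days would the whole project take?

21

Actual critical path: Prep→Culture→Sequence = 1+8+9 = 18 ⇒ 18 days.
The longest path through Extract is only 16 days, so Extract has float 2.
New critical path: Prep→Extract→Stain = 1+11+9 = 21 ⇒ 21 days.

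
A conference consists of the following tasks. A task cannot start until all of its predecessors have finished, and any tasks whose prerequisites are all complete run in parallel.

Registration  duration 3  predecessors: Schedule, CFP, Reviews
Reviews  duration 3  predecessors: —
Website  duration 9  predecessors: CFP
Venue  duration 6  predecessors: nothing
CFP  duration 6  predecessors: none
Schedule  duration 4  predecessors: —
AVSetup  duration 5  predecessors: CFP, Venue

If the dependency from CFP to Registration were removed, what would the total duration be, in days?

Before: longest chain CFP→Website = 6+9 = 15, finish 15.
Without CFP→Registration, Registration's earliest start moves from 6 to 4.
After: CFP→Website = 6+9 = 15 → 15 days.

15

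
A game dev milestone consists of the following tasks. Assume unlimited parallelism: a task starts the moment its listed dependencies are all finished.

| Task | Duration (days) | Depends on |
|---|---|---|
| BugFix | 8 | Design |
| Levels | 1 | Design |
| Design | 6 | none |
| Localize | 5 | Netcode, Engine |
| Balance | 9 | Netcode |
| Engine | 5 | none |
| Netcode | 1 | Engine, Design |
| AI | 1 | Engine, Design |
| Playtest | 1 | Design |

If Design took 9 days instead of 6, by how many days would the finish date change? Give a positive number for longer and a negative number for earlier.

The binding path is Design→Netcode→Balance = 6+1+9 = 16; finish at 16 days.
Since Design is critical, the +3 change carries straight to that chain (now 19 days).
No other chain overtakes it, so the finish is 19 days.
Change in finish: 19 − 16 = +3 days.

3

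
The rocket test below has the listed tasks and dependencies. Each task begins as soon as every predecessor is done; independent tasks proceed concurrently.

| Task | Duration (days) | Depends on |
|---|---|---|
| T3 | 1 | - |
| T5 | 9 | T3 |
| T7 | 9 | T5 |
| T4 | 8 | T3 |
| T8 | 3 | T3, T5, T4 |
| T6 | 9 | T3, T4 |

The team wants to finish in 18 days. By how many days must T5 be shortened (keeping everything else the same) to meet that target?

1

Current finish: 19 days; target: 18.
T5 is on every critical path, so each day cut from T5 cuts the finish by one (this holds down to a finish of 18).
Need 19 − 18 = 1 day off T5 → T5 becomes 8 days, finish becomes 18.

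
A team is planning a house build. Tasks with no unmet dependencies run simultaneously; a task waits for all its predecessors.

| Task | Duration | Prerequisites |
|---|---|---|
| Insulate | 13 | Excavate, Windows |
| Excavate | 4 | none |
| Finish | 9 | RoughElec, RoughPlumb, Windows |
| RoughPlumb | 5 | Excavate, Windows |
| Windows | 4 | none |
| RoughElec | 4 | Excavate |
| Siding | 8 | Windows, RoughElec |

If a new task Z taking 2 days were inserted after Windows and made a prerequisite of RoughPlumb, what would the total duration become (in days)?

20

Originally the project takes 18 days.
With Z inserted, RoughPlumb now waits for max(Excavate, Windows, Z).
New critical path: Windows→Z→RoughPlumb→Finish = 4+2+5+9 = 20 ⇒ 20 days.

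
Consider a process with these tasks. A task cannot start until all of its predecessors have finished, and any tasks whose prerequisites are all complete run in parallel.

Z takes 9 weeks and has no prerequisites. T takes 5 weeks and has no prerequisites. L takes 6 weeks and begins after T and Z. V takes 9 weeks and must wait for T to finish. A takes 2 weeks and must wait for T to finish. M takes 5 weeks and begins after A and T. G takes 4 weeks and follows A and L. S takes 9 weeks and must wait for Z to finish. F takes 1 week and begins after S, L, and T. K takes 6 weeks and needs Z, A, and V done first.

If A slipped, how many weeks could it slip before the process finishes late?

7

T→V→K = 5+9+6 = 20 sets the makespan at 20 weeks.
Longest path through A: 13 weeks (earliest finish 7, latest finish 14).
Slack of A = 12 − 5 = 7 weeks.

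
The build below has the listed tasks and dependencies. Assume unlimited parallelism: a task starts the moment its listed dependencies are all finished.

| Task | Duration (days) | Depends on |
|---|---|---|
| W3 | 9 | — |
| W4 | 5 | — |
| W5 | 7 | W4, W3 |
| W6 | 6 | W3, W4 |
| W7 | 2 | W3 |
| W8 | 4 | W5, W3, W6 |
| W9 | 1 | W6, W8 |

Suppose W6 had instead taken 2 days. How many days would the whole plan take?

21

The binding path is W3→W5→W8→W9 = 9+7+4+1 = 21; finish at 21 days.
The longest path through W6 is only 20 days, so W6 has float 1.
The critical path is still W3→W5→W8→W9; finish is now 21 days.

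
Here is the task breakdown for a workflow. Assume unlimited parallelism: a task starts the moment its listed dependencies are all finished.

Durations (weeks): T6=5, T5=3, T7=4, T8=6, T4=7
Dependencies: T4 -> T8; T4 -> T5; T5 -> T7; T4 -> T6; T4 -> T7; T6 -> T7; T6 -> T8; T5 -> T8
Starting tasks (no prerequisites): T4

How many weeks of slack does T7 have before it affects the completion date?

2

The longest chain is T4→T6→T8 = 7+5+6 = 18; overall finish 18 weeks.
Longest path through T7: 16 weeks (earliest finish 16, latest finish 18).
Float = 18 − 16 = 2.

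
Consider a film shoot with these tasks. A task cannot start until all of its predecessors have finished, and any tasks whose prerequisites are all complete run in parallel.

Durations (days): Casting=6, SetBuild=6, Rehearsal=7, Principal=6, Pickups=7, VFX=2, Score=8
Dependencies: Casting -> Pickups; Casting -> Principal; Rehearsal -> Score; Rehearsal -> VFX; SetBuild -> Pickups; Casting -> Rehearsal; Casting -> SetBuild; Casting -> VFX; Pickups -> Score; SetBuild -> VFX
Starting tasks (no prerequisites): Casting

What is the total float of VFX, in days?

Casting→SetBuild→Pickups→Score = 6+6+7+8 = 27 sets the makespan at 27 days.
The longest chain containing VFX totals 15 days.
Float = 27 − 15 = 12.

12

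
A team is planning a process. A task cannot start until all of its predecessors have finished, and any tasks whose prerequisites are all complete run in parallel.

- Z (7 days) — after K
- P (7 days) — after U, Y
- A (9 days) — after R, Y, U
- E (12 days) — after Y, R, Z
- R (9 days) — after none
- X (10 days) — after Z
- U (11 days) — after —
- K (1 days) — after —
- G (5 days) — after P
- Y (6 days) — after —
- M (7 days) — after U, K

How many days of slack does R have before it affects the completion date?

2

Critical path: U→P→G = 11+7+5 = 23, so the finish is 23 days.
Longest path through R: 21 days (earliest finish 9, latest finish 11).
Float = 23 − 21 = 2.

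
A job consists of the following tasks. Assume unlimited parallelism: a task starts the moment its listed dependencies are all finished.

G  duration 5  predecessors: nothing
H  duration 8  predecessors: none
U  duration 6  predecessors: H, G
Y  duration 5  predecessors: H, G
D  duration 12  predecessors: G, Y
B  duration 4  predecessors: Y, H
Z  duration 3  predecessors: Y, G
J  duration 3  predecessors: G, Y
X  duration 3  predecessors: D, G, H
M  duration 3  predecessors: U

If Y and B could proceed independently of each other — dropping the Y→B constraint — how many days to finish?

28

Original critical path: H→Y→D→X = 8+5+12+3 = 28 ⇒ 28 days.
Without Y→B, B's earliest start moves from 13 to 8.
The longest chain is now H→Y→D→X = 8+5+12+3 = 28, so the job takes 28 days.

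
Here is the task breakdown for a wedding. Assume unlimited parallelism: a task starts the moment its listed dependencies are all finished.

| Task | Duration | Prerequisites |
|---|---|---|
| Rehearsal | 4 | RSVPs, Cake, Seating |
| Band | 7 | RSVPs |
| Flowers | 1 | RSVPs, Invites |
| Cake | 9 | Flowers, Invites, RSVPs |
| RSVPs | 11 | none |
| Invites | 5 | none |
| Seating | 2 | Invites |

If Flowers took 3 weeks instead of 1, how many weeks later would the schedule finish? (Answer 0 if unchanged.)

2

Actual critical path: RSVPs→Flowers→Cake→Rehearsal = 11+1+9+4 = 25 ⇒ 25 weeks.
Since Flowers is critical, the +2 change carries straight to that chain (now 27 weeks).
That remains the longest chain; total 27 weeks.
Change in finish: 27 − 25 = +2 weeks.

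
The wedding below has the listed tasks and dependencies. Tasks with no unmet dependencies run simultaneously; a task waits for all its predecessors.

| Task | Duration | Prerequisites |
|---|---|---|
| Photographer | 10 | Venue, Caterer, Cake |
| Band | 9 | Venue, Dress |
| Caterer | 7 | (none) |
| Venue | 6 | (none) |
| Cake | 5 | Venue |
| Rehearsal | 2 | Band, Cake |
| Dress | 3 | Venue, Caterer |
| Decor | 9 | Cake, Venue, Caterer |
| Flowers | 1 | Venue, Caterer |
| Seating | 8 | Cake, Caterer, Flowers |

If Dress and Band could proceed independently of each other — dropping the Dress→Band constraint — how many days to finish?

Before: longest chain Venue→Cake→Photographer = 6+5+10 = 21, finish 21.
Without Dress→Band, Band's earliest start moves from 10 to 6.
New critical path: Venue→Cake→Photographer = 6+5+10 = 21 ⇒ 21 days.

21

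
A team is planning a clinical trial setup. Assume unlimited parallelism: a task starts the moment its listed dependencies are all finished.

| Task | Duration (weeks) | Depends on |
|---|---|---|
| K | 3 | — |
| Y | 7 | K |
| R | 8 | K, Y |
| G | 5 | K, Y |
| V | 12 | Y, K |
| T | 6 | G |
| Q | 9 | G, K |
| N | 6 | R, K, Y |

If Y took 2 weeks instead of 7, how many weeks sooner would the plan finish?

As given, the longest chain is K→Y→R→N = 3+7+8+6 = 24, so the finish is 24 weeks.
Since Y is critical, the -5 change carries straight to that chain (now 19 weeks).
The critical path is still K→Y→R→N; finish is now 19 weeks.
Change in finish: 19 − 24 = -5 weeks.

5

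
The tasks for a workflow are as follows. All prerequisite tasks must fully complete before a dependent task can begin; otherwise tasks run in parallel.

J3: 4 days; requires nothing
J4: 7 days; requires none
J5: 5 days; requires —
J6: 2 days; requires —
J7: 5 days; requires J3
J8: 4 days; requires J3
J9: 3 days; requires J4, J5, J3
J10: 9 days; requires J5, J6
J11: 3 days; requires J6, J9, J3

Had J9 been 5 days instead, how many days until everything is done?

Baseline: J5→J10 = 5+9 = 14 → 14 days.
J9 is off the critical path — its longest chain is 13 days, giving 1 of slack.
The binding chain switches to J4→J9→J11 = 7+5+3 = 15; finish 15 days.

15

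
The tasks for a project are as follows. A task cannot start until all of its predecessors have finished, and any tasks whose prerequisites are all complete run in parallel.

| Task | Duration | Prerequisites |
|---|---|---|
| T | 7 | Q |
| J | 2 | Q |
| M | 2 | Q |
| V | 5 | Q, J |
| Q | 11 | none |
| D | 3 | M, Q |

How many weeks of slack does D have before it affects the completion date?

2

Critical path: Q→J→V = 11+2+5 = 18, so the finish is 18 weeks.
Longest path through D: 16 weeks (earliest finish 16, latest finish 18).
Slack of D = 15 − 13 = 2 weeks.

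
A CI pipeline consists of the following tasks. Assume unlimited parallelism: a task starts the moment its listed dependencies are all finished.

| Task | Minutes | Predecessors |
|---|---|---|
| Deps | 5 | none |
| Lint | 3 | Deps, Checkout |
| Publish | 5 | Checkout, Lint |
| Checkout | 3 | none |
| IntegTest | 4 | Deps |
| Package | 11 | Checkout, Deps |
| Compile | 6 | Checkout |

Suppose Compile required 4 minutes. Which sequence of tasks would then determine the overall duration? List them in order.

Deps, Package

Critical path before the change: Deps→Package = 5+11 = 16 giving 16 minutes.
The longest path through Compile is only 9 minutes, so Compile has float 7.
No other chain overtakes it, so the finish is 16 minutes.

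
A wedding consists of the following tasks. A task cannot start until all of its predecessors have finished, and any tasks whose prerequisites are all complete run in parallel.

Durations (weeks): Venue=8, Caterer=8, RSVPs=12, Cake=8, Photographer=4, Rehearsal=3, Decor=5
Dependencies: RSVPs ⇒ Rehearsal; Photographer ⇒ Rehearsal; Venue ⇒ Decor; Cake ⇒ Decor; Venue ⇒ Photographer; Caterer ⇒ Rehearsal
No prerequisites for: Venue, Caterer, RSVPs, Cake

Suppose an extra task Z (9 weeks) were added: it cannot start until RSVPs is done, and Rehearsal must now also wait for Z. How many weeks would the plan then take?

24

Originally the plan takes 15 weeks.
With Z inserted, Rehearsal now waits for max(Caterer, RSVPs, Photographer, Z).
New critical path: RSVPs→Z→Rehearsal = 12+9+3 = 24 ⇒ 24 weeks.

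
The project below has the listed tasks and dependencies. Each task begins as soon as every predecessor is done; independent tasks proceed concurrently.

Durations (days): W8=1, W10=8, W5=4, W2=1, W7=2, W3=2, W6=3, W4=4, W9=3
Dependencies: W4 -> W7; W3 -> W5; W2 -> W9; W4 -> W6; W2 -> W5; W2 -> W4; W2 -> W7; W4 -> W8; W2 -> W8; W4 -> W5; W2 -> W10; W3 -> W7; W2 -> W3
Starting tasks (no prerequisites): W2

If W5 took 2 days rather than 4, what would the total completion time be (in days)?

9

Critical path before the change: W2→W4→W5 = 1+4+4 = 9 giving 9 days.
W5 is on the critical path; changing it to 2 makes that path 7 days.
New critical path: W2→W10 = 1+8 = 9 ⇒ 9 days.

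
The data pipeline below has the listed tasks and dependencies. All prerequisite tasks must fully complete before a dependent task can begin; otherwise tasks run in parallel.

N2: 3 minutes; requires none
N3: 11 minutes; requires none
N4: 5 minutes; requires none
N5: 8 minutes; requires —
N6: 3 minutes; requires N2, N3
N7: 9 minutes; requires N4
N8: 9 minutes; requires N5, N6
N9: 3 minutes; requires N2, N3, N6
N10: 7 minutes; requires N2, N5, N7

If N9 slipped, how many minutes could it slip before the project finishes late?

6

Critical path: N3→N6→N8 = 11+3+9 = 23, so the finish is 23 minutes.
N9 finishes as early as 17 and must finish by 23.
Slack of N9 = 20 − 14 = 6 minutes.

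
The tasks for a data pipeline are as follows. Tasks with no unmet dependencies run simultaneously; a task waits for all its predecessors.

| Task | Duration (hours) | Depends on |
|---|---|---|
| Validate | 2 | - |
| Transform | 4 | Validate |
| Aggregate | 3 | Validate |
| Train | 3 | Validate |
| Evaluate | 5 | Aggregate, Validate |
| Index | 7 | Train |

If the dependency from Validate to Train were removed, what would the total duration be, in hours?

10

Before: longest chain Validate→Train→Index = 2+3+7 = 12, finish 12.
Without Validate→Train, Train's earliest start moves from 2 to 0.
New critical path: Validate→Aggregate→Evaluate = 2+3+5 = 10 ⇒ 10 hours.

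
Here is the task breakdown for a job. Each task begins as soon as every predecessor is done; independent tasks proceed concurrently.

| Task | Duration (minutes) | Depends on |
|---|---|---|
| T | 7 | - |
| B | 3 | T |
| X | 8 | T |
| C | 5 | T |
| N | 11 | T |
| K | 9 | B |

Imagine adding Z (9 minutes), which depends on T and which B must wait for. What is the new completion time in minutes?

28

Originally the schedule takes 19 minutes.
With Z inserted, B now waits for max(T, Z).
New critical path: T→Z→B→K = 7+9+3+9 = 28 ⇒ 28 minutes.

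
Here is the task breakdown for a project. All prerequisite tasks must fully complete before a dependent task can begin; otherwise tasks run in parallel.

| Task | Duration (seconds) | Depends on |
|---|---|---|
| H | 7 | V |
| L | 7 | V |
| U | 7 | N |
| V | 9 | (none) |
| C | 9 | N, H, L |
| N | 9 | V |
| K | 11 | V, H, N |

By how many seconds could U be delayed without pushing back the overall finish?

4

Critical path: V→N→K = 9+9+11 = 29, so the finish is 29 seconds.
U finishes as early as 25 and must finish by 29.
Slack of U = 22 − 18 = 4 seconds.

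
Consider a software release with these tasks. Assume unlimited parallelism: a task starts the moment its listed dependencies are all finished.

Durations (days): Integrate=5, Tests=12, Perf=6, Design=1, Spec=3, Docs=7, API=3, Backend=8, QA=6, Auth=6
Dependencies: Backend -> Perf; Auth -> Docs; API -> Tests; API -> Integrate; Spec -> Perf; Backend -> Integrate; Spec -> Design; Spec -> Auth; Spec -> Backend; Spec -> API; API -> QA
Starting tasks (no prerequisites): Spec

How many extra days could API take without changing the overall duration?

Critical path: Spec→API→Tests = 3+3+12 = 18, so the finish is 18 days.
The longest chain containing API totals 18 days.
Float = 18 − 18 = 0.

0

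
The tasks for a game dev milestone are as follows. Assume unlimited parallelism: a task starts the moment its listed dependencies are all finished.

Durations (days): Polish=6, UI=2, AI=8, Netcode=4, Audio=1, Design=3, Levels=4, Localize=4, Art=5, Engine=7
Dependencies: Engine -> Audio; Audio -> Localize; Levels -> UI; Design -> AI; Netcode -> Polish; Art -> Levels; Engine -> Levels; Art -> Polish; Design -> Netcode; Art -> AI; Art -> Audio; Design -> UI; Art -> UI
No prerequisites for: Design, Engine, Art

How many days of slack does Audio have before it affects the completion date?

1

Critical path: Design→Netcode→Polish = 3+4+6 = 13, so the finish is 13 days.
The longest chain containing Audio totals 12 days.
Float = 13 − 12 = 1.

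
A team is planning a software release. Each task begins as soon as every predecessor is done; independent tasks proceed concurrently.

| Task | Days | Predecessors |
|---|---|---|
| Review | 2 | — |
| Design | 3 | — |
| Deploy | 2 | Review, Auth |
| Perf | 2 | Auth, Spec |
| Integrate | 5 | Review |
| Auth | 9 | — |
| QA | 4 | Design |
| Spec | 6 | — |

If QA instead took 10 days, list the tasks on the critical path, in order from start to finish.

Design, QA

Critical path before the change: Auth→Deploy = 9+2 = 11 giving 11 days.
QA is off the critical path — its longest chain is 7 days, giving 4 of slack.
Now Design→QA = 3+10 = 13 is longest, so the finish becomes 13 days.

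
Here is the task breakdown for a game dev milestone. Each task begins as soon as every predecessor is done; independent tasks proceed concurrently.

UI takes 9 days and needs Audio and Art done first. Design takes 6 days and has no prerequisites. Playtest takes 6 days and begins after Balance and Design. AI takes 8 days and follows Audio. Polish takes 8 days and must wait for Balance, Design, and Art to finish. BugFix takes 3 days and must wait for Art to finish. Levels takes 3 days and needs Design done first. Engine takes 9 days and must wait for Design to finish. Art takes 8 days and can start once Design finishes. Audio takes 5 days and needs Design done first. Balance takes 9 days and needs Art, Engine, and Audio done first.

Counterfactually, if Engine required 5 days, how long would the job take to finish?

31

Critical path before the change: Design→Engine→Balance→Polish = 6+9+9+8 = 32 giving 32 days.
Since Engine is critical, the -4 change carries straight to that chain (now 28 days).
The binding chain switches to Design→Art→Balance→Polish = 6+8+9+8 = 31; finish 31 days.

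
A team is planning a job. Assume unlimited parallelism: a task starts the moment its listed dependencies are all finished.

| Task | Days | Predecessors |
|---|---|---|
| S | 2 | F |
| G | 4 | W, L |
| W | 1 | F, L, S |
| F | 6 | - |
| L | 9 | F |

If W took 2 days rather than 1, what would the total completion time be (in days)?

Critical path before the change: F→L→W→G = 6+9+1+4 = 20 giving 20 days.
Since W is critical, the +1 change carries straight to that chain (now 21 days).
The critical path is still F→L→W→G; finish is now 21 days.

21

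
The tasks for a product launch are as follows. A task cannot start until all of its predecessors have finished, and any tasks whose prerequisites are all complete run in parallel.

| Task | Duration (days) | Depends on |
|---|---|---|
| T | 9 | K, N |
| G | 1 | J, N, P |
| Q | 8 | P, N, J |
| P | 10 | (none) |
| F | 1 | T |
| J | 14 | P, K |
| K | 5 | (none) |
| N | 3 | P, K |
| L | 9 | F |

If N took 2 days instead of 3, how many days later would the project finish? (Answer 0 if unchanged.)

0

Critical path before the change: P→N→T→F→L = 10+3+9+1+9 = 32 giving 32 days.
N is on the critical path; changing it to 2 makes that path 31 days.
The binding chain switches to P→J→Q = 10+14+8 = 32; finish 32 days.
Change in finish: 32 − 32 = +0 days.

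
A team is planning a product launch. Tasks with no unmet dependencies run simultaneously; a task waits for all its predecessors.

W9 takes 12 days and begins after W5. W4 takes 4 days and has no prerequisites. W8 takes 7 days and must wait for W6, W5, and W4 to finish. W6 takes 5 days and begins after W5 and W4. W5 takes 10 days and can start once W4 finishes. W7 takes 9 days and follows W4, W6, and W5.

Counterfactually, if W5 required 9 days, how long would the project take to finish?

27

Critical path before the change: W4→W5→W6→W7 = 4+10+5+9 = 28 giving 28 days.
W5 is on the critical path; changing it to 9 makes that path 27 days.
The critical path is still W4→W5→W6→W7; finish is now 27 days.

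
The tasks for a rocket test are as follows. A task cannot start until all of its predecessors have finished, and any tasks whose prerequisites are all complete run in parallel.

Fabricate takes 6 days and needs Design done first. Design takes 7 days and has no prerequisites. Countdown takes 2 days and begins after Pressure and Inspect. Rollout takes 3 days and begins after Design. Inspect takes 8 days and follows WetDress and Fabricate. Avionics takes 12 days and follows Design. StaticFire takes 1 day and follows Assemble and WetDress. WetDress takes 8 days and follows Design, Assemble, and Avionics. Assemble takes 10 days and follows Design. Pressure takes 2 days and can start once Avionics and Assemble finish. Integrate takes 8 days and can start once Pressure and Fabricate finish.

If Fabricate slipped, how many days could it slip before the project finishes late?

14

Design→Avionics→WetDress→Inspect→Countdown = 7+12+8+8+2 = 37 sets the makespan at 37 days.
Longest path through Fabricate: 23 days (earliest finish 13, latest finish 27).
Slack of Fabricate = 21 − 7 = 14 days.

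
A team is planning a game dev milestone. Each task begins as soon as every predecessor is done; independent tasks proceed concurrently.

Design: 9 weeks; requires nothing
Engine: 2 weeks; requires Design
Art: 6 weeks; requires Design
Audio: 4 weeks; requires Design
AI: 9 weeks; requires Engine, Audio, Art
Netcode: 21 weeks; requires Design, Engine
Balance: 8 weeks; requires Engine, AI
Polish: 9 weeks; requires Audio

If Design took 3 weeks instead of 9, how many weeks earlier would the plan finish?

The binding path is Design→Engine→Netcode = 9+2+21 = 32; finish at 32 weeks.
Since Design is critical, the -6 change carries straight to that chain (now 26 weeks).
That remains the longest chain; total 26 weeks.
Change in finish: 26 − 32 = -6 weeks.

6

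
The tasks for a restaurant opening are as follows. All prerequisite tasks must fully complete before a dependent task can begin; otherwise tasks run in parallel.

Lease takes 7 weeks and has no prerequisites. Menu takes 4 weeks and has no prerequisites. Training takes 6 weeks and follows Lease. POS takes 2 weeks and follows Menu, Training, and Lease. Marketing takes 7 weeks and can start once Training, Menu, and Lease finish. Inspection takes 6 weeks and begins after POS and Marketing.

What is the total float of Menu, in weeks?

Critical path: Lease→Training→Marketing→Inspection = 7+6+7+6 = 26, so the finish is 26 weeks.
Longest path through Menu: 17 weeks (earliest finish 4, latest finish 13).
Slack of Menu = 9 − 0 = 9 weeks.

9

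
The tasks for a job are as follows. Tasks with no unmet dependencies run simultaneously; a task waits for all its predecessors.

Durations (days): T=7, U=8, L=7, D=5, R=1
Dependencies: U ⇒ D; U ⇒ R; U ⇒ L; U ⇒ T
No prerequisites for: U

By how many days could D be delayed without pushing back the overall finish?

2

Critical path: U→T = 8+7 = 15, so the finish is 15 days.
D finishes as early as 13 and must finish by 15.
Slack of D = 10 − 8 = 2 days.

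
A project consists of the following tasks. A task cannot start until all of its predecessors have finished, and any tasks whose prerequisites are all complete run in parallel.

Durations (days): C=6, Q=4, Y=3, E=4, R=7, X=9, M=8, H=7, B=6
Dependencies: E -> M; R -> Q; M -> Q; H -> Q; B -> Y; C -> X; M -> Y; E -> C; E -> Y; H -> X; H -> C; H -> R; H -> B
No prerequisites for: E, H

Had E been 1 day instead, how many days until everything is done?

22

The binding path is H→C→X = 7+6+9 = 22; finish at 22 days.
The longest path through E is only 19 days, so E has float 3.
The critical path is still H→C→X; finish is now 22 days.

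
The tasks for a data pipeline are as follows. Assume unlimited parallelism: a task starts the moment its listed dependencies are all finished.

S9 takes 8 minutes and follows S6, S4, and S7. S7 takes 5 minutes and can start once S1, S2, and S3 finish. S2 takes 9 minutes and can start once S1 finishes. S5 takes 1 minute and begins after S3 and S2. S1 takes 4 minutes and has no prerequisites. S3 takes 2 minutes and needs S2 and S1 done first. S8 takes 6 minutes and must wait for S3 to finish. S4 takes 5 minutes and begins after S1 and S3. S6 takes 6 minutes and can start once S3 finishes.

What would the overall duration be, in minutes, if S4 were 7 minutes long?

As given, the longest chain is S1→S2→S3→S6→S9 = 4+9+2+6+8 = 29, so the finish is 29 minutes.
The longest path through S4 is only 28 minutes, so S4 has float 1.
New critical path: S1→S2→S3→S4→S9 = 4+9+2+7+8 = 30 ⇒ 30 minutes.

30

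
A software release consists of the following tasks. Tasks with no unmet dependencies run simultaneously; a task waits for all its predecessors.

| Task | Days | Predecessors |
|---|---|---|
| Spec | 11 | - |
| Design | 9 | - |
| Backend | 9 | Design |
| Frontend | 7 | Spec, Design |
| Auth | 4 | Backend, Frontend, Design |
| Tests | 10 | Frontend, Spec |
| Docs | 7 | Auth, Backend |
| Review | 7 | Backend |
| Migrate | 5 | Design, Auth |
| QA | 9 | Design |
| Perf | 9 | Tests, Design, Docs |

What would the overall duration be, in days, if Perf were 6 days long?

35

Actual critical path: Spec→Frontend→Auth→Docs→Perf = 11+7+4+7+9 = 38 ⇒ 38 days.
Perf is on the critical path; changing it to 6 makes that path 35 days.
The critical path is still Spec→Frontend→Auth→Docs→Perf; finish is now 35 days.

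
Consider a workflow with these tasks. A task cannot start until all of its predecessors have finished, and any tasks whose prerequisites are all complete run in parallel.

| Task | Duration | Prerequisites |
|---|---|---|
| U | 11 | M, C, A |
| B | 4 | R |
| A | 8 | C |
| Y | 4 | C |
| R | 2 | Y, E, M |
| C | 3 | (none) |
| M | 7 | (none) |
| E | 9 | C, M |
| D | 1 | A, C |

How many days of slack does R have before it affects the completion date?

The longest chain is C→A→U = 3+8+11 = 22; overall finish 22 days.
R finishes as early as 18 and must finish by 18.
So R can slip 18 − 18 = 0 days.

0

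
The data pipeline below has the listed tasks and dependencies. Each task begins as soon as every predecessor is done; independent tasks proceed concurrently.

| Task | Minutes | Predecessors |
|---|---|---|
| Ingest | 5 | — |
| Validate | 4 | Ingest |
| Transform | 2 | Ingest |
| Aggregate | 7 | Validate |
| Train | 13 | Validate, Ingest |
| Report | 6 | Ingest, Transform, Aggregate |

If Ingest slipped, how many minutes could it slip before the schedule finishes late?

The longest chain is Ingest→Validate→Aggregate→Report = 5+4+7+6 = 22; overall finish 22 minutes.
The longest chain containing Ingest totals 22 minutes.
Float = 22 − 22 = 0.

0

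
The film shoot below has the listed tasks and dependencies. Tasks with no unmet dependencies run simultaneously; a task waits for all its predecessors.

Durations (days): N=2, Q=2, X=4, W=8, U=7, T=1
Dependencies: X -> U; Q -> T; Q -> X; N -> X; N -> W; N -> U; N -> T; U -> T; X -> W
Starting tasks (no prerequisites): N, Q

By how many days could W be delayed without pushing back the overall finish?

N→X→W = 2+4+8 = 14 sets the makespan at 14 days.
Longest path through W: 14 days (earliest finish 14, latest finish 14).
So W can slip 14 − 14 = 0 days.

0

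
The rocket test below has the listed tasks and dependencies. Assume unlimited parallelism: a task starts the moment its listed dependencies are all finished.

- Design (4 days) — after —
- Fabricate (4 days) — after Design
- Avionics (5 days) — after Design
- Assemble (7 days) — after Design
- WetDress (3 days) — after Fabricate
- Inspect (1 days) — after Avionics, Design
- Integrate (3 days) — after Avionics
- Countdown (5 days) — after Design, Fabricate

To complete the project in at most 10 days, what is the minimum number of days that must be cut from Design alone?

3

Current finish: 13 days; target: 10.
Design is on every critical path, so each day cut from Design cuts the finish by one (this holds down to a finish of 10).
Need 13 − 10 = 3 days off Design → Design becomes 1 day, finish becomes 10.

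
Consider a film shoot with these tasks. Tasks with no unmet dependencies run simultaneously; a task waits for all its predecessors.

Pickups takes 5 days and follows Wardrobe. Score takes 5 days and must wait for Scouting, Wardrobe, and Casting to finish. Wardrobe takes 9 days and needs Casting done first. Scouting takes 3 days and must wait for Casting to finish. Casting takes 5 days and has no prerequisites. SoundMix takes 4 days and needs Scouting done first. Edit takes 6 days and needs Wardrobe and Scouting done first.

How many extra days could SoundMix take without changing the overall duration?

8

Critical path: Casting→Wardrobe→Edit = 5+9+6 = 20, so the finish is 20 days.
SoundMix finishes as early as 12 and must finish by 20.
So SoundMix can slip 20 − 12 = 8 days.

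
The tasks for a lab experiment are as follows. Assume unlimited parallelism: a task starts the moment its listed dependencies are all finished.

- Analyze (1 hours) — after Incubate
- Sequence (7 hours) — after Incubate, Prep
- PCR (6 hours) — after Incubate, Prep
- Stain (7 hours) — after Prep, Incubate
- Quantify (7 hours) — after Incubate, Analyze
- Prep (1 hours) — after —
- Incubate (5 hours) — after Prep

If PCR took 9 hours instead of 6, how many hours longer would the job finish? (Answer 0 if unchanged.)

1

Critical path before the change: Prep→Incubate→Analyze→Quantify = 1+5+1+7 = 14 giving 14 hours.
PCR is off the critical path — its longest chain is 12 hours, giving 2 of slack.
New critical path: Prep→Incubate→PCR = 1+5+9 = 15 ⇒ 15 hours.
Change in finish: 15 − 14 = +1 hours.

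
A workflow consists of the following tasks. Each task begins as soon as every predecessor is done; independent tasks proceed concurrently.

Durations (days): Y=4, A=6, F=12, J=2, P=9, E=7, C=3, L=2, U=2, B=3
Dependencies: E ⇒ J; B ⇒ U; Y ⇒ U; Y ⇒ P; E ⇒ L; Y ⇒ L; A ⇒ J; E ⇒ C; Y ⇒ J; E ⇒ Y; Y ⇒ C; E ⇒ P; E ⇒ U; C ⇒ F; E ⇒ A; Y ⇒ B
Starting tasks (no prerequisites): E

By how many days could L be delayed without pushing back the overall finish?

E→Y→C→F = 7+4+3+12 = 26 sets the makespan at 26 days.
The longest chain containing L totals 13 days.
So L can slip 26 − 13 = 13 days.

13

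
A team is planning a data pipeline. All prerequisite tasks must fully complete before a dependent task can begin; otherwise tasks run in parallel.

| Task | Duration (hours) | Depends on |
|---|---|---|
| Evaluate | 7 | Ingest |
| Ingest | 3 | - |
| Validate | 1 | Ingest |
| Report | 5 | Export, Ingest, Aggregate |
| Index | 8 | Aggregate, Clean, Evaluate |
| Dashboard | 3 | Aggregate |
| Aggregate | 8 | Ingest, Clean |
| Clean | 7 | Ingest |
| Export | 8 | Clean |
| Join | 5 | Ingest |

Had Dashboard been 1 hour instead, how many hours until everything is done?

Critical path before the change: Ingest→Clean→Aggregate→Index = 3+7+8+8 = 26 giving 26 hours.
The longest path through Dashboard is only 21 hours, so Dashboard has float 5.
That remains the longest chain; total 26 hours.

26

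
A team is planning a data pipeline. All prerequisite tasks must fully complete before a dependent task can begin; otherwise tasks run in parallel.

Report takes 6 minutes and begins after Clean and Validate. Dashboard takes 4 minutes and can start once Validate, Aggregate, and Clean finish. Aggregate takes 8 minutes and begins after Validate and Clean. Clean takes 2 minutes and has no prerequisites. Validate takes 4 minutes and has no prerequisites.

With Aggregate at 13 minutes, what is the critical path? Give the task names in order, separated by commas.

Baseline: Validate→Aggregate→Dashboard = 4+8+4 = 16 → 16 minutes.
Since Aggregate is critical, the +5 change carries straight to that chain (now 21 minutes).
That remains the longest chain; total 21 minutes.

Validate, Aggregate, Dashboard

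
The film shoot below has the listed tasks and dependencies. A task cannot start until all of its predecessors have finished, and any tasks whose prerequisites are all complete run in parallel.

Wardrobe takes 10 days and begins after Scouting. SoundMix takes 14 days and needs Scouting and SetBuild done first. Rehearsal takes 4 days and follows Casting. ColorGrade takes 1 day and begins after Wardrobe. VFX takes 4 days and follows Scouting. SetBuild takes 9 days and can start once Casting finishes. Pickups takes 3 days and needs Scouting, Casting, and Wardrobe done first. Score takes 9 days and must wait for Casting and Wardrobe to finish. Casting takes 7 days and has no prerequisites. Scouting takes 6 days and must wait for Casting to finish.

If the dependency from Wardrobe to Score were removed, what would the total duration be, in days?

30

Before: longest chain Casting→Scouting→Wardrobe→Score = 7+6+10+9 = 32, finish 32.
Without Wardrobe→Score, Score's earliest start moves from 23 to 7.
The longest chain is now Casting→SetBuild→SoundMix = 7+9+14 = 30, so the project takes 30 days.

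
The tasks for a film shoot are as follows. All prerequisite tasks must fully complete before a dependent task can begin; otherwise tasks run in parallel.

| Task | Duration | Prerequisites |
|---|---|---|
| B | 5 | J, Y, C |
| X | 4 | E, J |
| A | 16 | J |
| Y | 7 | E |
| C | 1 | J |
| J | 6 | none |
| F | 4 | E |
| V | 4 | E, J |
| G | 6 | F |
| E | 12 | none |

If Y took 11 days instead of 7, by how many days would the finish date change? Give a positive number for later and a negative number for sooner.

Critical path before the change: E→Y→B = 12+7+5 = 24 giving 24 days.
Since Y is critical, the +4 change carries straight to that chain (now 28 days).
The critical path is still E→Y→B; finish is now 28 days.
Change in finish: 28 − 24 = +4 days.

4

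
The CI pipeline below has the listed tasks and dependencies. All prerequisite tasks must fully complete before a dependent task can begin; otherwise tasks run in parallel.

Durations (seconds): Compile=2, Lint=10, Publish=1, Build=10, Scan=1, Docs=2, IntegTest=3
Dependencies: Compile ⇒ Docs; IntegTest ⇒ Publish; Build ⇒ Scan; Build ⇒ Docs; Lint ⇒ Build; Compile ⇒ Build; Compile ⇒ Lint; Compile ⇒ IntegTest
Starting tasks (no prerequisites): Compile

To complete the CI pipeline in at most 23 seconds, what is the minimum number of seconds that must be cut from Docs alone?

1

Current finish: 24 seconds; target: 23.
Docs is on every critical path, so each second cut from Docs cuts the finish by one (this holds down to a finish of 23).
Need 24 − 23 = 1 second off Docs → Docs becomes 1 second, finish becomes 23.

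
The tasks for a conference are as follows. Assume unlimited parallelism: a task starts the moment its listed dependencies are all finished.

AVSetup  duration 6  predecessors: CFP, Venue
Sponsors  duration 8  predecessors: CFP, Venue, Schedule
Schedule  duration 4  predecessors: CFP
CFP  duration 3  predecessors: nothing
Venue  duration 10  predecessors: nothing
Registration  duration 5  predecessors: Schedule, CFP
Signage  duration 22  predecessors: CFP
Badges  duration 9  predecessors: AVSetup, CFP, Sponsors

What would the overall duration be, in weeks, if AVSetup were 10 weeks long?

As given, the longest chain is Venue→Sponsors→Badges = 10+8+9 = 27, so the finish is 27 weeks.
The longest path through AVSetup is only 25 weeks, so AVSetup has float 2.
Now Venue→AVSetup→Badges = 10+10+9 = 29 is longest, so the finish becomes 29 weeks.

29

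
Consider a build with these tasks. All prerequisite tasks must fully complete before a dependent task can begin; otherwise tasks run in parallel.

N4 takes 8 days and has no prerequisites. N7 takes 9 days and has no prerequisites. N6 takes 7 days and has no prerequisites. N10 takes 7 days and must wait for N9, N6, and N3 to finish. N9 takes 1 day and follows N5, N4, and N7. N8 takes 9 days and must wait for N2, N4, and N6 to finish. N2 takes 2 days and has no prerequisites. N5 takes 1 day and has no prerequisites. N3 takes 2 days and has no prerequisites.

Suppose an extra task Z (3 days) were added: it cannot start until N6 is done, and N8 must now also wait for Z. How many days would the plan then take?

19

Originally the plan takes 17 days.
With Z inserted, N8 now waits for max(N2, N4, N6, Z).
New critical path: N6→Z→N8 = 7+3+9 = 19 ⇒ 19 days.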